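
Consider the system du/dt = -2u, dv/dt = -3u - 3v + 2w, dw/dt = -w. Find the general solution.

u(t) = K_2e^(-2t), v(t) = K_1e^(-3t) - 3K_2e^(-2t) + K_3e^(-t), w(t) = K_3e^(-t)

Coefficient matrix A = [[-2, 0, 0], [-3, -3, 2], [0, 0, -1]].
det(A - λI) = 0 gives eigenvalues λ = -3, -2, -1.
For λ=-3: eigenvector (0,1,0).
For λ=-2: eigenvector (1,-3,0).
For λ=-1: eigenvector (0,1,1).
General solution: K_1e^(-3t)(0,1,0) + K_2e^(-2t)(1,-3,0) + K_3e^(-t)(0,1,1).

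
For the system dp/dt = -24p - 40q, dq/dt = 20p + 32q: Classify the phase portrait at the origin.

A = [[-24,-40],[20,32]]; det(A-λI) = λ^2 - 8λ + 32.
λ = 4 ± 4i: positive real part.

unstable spiral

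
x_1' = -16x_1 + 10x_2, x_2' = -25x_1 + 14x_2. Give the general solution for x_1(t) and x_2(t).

Coefficient matrix A = [[-16, 10], [-25, 14]].
Characteristic polynomial det(A - λI) = λ^2 + 2λ + 26 = 0.
Eigenvalues λ = -1 ± 5i (complex conjugate pair).
For λ=-1+5i: an eigenvector is (1,1) - i(-1,-2) = (1 + i, 1 + 2i).
A real fundamental pair from Re and Im of e^((-1+5i)t)v: X_1 = e^(-t)(cos(5t)·(1,1) + sin(5t)·(-1,-2)), X_2 = e^(-t)(sin(5t)·(1,1) - cos(5t)·(-1,-2)).
General solution: K_1X_1 + K_2X_2.

x_1(t) = -K_1e^(-t)sin(5t) + K_1e^(-t)cos(5t) + K_2e^(-t)sin(5t) + K_2e^(-t)cos(5t), x_2(t) = -2K_1e^(-t)sin(5t) + K_1e^(-t)cos(5t) + K_2e^(-t)sin(5t) + 2K_2e^(-t)cos(5t)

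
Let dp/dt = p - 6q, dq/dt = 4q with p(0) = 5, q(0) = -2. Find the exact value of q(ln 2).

-32

A = [[1,-6],[0,4]]; eigenvalues λ = 4, 1.
Eigenvectors: (-2,1) for λ=4, (1,0) for λ=1.
From the initial condition, c_1 = -2, c_2 = 1.
q(ln 2) = (-2)(2^4)(1) + (1)(2^1)(0) = -32.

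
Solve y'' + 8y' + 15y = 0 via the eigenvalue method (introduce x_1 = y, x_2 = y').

Let x_1 = y, x_2 = y'. Then x_1' = x_2 and x_2' = -15x_1 - 8x_2.
A = [[0,1],[-15,-8]]; det(A-λI) = λ^2 + 8λ + 15.
Eigenvalues λ = -3, -5 with eigenvectors (1,-3), (1,-5).

y(t) = C_1e^(-3t) + C_2e^(-5t)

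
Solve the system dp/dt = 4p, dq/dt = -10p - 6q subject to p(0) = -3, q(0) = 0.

Coefficient matrix A = [[4, 0], [-10, -6]].
Characteristic polynomial det(A - λI) = λ^2 + 2λ - 24 = 0.
Eigenvalues λ = 4, -6.
For λ=4: (A-λI) row 2 is [-10, -10], so an eigenvector is (-1, 1).
For λ=-6: (A-λI) row 1 is [10, 0], so an eigenvector is (0, 1).
General solution: C_1e^(4t)(-1,1) + C_2e^(-6t)(0,1).
Applying p(0)=-3, q(0)=0 gives C_1=3, C_2=-3.

p(t) = -3e^(4t), q(t) = 3e^(4t) - 3e^(-6t)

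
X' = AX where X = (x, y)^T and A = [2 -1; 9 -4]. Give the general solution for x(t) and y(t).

Coefficient matrix A = [[2, -1], [9, -4]].
Characteristic polynomial det(A - λI) = λ^2 + 2λ + 1 = 0.
Single eigenvalue λ = -1 with algebraic multiplicity 2.
Eigenvector v = (-1,-3); generalized eigenvector w with (A-λI)w=v is (0,1).
General solution: e^(-t)[C_1·v + C_2·(t·v + w)].

x(t) = -C_1e^(-t) - C_2te^(-t), y(t) = -3C_1e^(-t) - 3C_2te^(-t) + C_2e^(-t)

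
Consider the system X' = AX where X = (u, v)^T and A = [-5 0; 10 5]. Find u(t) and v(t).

u(t) = -c_2e^(-5t), v(t) = -c_1e^(5t) + c_2e^(-5t)

Coefficient matrix A = [[-5, 0], [10, 5]].
Characteristic polynomial det(A - λI) = λ^2 - 25 = 0.
Eigenvalues λ = 5, -5.
For λ=5: (A-λI) row 1 is [-10, 0], so an eigenvector is (0, -1).
For λ=-5: (A-λI) row 2 is [10, 10], so an eigenvector is (-1, 1).
General solution: c_1e^(5t)(0,-1) + c_2e^(-5t)(-1,1).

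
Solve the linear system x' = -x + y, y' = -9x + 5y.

Coefficient matrix A = [[-1, 1], [-9, 5]].
Characteristic polynomial det(A - λI) = λ^2 - 4λ + 4 = 0.
Single eigenvalue λ = 2 with algebraic multiplicity 2.
Eigenvector v = (-1,-3); generalized eigenvector w with (A-λI)w=v is (0,-1).
General solution: e^(2t)[K_1·v + K_2·(t·v + w)].

x(t) = -K_1e^(2t) - K_2te^(2t), y(t) = -3K_1e^(2t) - 3K_2te^(2t) - K_2e^(2t)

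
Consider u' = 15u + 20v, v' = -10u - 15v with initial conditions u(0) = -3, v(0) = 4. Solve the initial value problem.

u(t) = 2e^(5t) - 5e^(-5t), v(t) = -e^(5t) + 5e^(-5t)

Coefficient matrix A = [[15, 20], [-10, -15]].
Characteristic polynomial det(A - λI) = λ^2 - 25 = 0.
Eigenvalues λ = -5, 5.
For λ=-5: (A-λI) row 1 is [20, 20], so an eigenvector is (1, -1).
For λ=5: (A-λI) row 1 is [10, 20], so an eigenvector is (2, -1).
General solution: K_1e^(-5t)(1,-1) + K_2e^(5t)(2,-1).
Applying u(0)=-3, v(0)=4 gives K_1=-5, K_2=1.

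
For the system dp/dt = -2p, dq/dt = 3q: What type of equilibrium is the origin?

saddle

A = [[-2,0],[0,3]]; det(A-λI) = λ^2 - λ - 6.
λ = 3, -2: opposite signs.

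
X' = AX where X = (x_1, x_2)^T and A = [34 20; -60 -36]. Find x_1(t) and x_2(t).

x_1(t) = -K_1e^(-6t) + 2K_2e^(4t), x_2(t) = 2K_1e^(-6t) - 3K_2e^(4t)

Coefficient matrix A = [[34, 20], [-60, -36]].
Characteristic polynomial det(A - λI) = λ^2 + 2λ - 24 = 0.
Eigenvalues λ = -6, 4.
For λ=-6: (A-λI) row 1 is [40, 20], so an eigenvector is (-1, 2).
For λ=4: (A-λI) row 1 is [30, 20], so an eigenvector is (2, -3).
General solution: K_1e^(-6t)(-1,2) + K_2e^(4t)(2,-3).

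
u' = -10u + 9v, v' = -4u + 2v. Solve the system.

u(t) = 3K_1e^(-4t) + 3K_2te^(-4t) + K_2e^(-4t), v(t) = 2K_1e^(-4t) + 2K_2te^(-4t) + K_2e^(-4t)

Coefficient matrix A = [[-10, 9], [-4, 2]].
Characteristic polynomial det(A - λI) = λ^2 + 8λ + 16 = 0.
Single eigenvalue λ = -4 with algebraic multiplicity 2.
Eigenvector v = (3,2); generalized eigenvector w with (A-λI)w=v is (1,1).
General solution: e^(-4t)[K_1·v + K_2·(t·v + w)].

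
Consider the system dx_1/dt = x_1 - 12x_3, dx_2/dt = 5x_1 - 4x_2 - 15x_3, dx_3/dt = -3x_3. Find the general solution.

Coefficient matrix A = [[1, 0, -12], [5, -4, -15], [0, 0, -3]].
det(A - λI) = 0 gives eigenvalues λ = -3, -4, 1.
For λ=-3: eigenvector (3,0,1).
For λ=-4: eigenvector (0,1,0).
For λ=1: eigenvector (1,1,0).
General solution: C_1e^(-3t)(3,0,1) + C_2e^(-4t)(0,1,0) + C_3e^(t)(1,1,0).

x_1(t) = 3C_1e^(-3t) + C_3e^(t), x_2(t) = C_2e^(-4t) + C_3e^(t), x_3(t) = C_1e^(-3t)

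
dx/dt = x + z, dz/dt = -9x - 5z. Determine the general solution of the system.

Coefficient matrix A = [[1, 1], [-9, -5]].
Characteristic polynomial det(A - λI) = λ^2 + 4λ + 4 = 0.
Single eigenvalue λ = -2 with algebraic multiplicity 2.
Eigenvector v = (-1,3); generalized eigenvector w with (A-λI)w=v is (-1,2).
General solution: e^(-2t)[c_1·v + c_2·(t·v + w)].

x(t) = -c_1e^(-2t) - c_2te^(-2t) - c_2e^(-2t), z(t) = 3c_1e^(-2t) + 3c_2te^(-2t) + 2c_2e^(-2t)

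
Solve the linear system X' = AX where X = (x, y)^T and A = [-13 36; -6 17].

Coefficient matrix A = [[-13, 36], [-6, 17]].
Characteristic polynomial det(A - λI) = λ^2 - 4λ - 5 = 0.
Eigenvalues λ = 5, -1.
For λ=5: (A-λI) row 1 is [-18, 36], so an eigenvector is (2, 1).
For λ=-1: (A-λI) row 1 is [-12, 36], so an eigenvector is (3, 1).
General solution: C_1e^(5t)(2,1) + C_2e^(-t)(3,1).

x(t) = 2C_1e^(5t) + 3C_2e^(-t), y(t) = C_1e^(5t) + C_2e^(-t)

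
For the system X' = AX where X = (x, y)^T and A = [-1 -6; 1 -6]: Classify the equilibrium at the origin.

stable node

A = [[-1,-6],[1,-6]]; det(A-λI) = λ^2 + 7λ + 12.
λ = -4, -3: both negative.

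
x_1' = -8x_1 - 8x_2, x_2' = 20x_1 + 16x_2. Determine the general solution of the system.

x_1(t) = -C_1e^(4t)sin(4t) + C_1e^(4t)cos(4t) + C_2e^(4t)sin(4t) + C_2e^(4t)cos(4t), x_2(t) = 2C_1e^(4t)sin(4t) - C_1e^(4t)cos(4t) - C_2e^(4t)sin(4t) - 2C_2e^(4t)cos(4t)

Coefficient matrix A = [[-8, -8], [20, 16]].
Characteristic polynomial det(A - λI) = λ^2 - 8λ + 32 = 0.
Eigenvalues λ = 4 ± 4i (complex conjugate pair).
For λ=4+4i: an eigenvector is (1,-1) - i(-1,2) = (1 + i, -1 - 2i).
A real fundamental pair from Re and Im of e^((4+4i)t)v: X_1 = e^(4t)(cos(4t)·(1,-1) + sin(4t)·(-1,2)), X_2 = e^(4t)(sin(4t)·(1,-1) - cos(4t)·(-1,2)).
General solution: C_1X_1 + C_2X_2.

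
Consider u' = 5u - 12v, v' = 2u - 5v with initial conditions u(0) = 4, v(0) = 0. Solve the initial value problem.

u(t) = 12e^(t) - 8e^(-t), v(t) = 4e^(t) - 4e^(-t)

Coefficient matrix A = [[5, -12], [2, -5]].
Characteristic polynomial det(A - λI) = λ^2 - 1 = 0.
Eigenvalues λ = -1, 1.
For λ=-1: (A-λI) row 1 is [6, -12], so an eigenvector is (-2, -1).
For λ=1: (A-λI) row 1 is [4, -12], so an eigenvector is (3, 1).
General solution: c_1e^(-t)(-2,-1) + c_2e^(t)(3,1).
Applying u(0)=4, v(0)=0 gives c_1=4, c_2=4.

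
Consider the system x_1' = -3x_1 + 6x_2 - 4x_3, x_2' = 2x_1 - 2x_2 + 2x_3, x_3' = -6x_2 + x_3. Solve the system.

Coefficient matrix A = [[-3, 6, -4], [2, -2, 2], [0, -6, 1]].
det(A - λI) = 0 gives eigenvalues λ = 1, -2, -3.
For λ=1: eigenvector (1,0,-1).
For λ=-2: eigenvector (-2,1,2).
For λ=-3: eigenvector (4,-2,-3).
General solution: C_1e^(t)(1,0,-1) + C_2e^(-2t)(-2,1,2) + C_3e^(-3t)(4,-2,-3).

x_1(t) = C_1e^(t) - 2C_2e^(-2t) + 4C_3e^(-3t), x_2(t) = C_2e^(-2t) - 2C_3e^(-3t), x_3(t) = -C_1e^(t) + 2C_2e^(-2t) - 3C_3e^(-3t)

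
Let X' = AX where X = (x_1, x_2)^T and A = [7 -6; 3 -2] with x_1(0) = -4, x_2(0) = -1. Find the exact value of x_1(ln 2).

A = [[7,-6],[3,-2]]; eigenvalues λ = 4, 1.
Eigenvectors: (2,1) for λ=4, (1,1) for λ=1.
From the initial condition, c_1 = -3, c_2 = 2.
x_1(ln 2) = (-3)(2^4)(2) + (2)(2^1)(1) = -92.

-92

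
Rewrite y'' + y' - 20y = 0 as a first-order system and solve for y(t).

y(t) = c_1e^(4t) + c_2e^(-5t)

Let x_1 = y, x_2 = y'. Then x_1' = x_2 and x_2' = 20x_1 - x_2.
A = [[0,1],[20,-1]]; det(A-λI) = λ^2 + λ - 20.
Eigenvalues λ = 4, -5 with eigenvectors (1,4), (1,-5).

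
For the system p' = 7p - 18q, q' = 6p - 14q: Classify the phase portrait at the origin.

stable node

A = [[7,-18],[6,-14]]; det(A-λI) = λ^2 + 7λ + 10.
λ = -2, -5: both negative.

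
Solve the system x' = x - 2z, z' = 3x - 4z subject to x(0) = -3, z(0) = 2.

Coefficient matrix A = [[1, -2], [3, -4]].
Characteristic polynomial det(A - λI) = λ^2 + 3λ + 2 = 0.
Eigenvalues λ = -1, -2.
For λ=-1: (A-λI) row 1 is [2, -2], so an eigenvector is (1, 1).
For λ=-2: (A-λI) row 1 is [3, -2], so an eigenvector is (2, 3).
General solution: C_1e^(-t)(1,1) + C_2e^(-2t)(2,3).
Applying x(0)=-3, z(0)=2 gives C_1=-13, C_2=5.

x(t) = -13e^(-t) + 10e^(-2t), z(t) = -13e^(-t) + 15e^(-2t)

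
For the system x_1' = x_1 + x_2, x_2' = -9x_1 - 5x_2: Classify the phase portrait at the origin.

stable improper node

A = [[1,1],[-9,-5]]; det(A-λI) = λ^2 + 4λ + 4.
repeated λ = -2 with a single eigenvector.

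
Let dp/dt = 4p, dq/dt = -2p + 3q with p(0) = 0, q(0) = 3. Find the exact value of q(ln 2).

24

A = [[4,0],[-2,3]]; eigenvalues λ = 4, 3.
Eigenvectors: (1,-2) for λ=4, (0,-1) for λ=3.
From the initial condition, c_1 = 0, c_2 = -3.
q(ln 2) = (0)(2^4)(-2) + (-3)(2^3)(-1) = 24.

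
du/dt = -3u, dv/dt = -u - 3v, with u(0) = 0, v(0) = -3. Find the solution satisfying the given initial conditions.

u(t) = 0, v(t) = -3e^(-3t)

Coefficient matrix A = [[-3, 0], [-1, -3]].
Characteristic polynomial det(A - λI) = λ^2 + 6λ + 9 = 0.
Single eigenvalue λ = -3 with algebraic multiplicity 2.
Eigenvector v = (0,1); generalized eigenvector w with (A-λI)w=v is (-1,-3).
General solution: e^(-3t)[C_1·v + C_2·(t·v + w)].
Applying u(0)=0, v(0)=-3 gives C_1=-3, C_2=0.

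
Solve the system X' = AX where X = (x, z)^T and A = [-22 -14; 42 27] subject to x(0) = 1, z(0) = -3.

x(t) = 3e^(6t) - 2e^(-t), z(t) = -6e^(6t) + 3e^(-t)

Coefficient matrix A = [[-22, -14], [42, 27]].
Characteristic polynomial det(A - λI) = λ^2 - 5λ - 6 = 0.
Eigenvalues λ = -1, 6.
For λ=-1: (A-λI) row 1 is [-21, -14], so an eigenvector is (-2, 3).
For λ=6: (A-λI) row 1 is [-28, -14], so an eigenvector is (1, -2).
General solution: c_1e^(-t)(-2,3) + c_2e^(6t)(1,-2).
Applying x(0)=1, z(0)=-3 gives c_1=1, c_2=3.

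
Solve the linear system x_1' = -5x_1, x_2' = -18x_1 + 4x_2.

Coefficient matrix A = [[-5, 0], [-18, 4]].
Characteristic polynomial det(A - λI) = λ^2 + λ - 20 = 0.
Eigenvalues λ = -5, 4.
For λ=-5: (A-λI) row 2 is [-18, 9], so an eigenvector is (-1, -2).
For λ=4: (A-λI) row 1 is [-9, 0], so an eigenvector is (0, 1).
General solution: C_1e^(-5t)(-1,-2) + C_2e^(4t)(0,1).

x_1(t) = -C_1e^(-5t), x_2(t) = -2C_1e^(-5t) + C_2e^(4t)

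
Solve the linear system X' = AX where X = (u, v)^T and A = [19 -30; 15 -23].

Coefficient matrix A = [[19, -30], [15, -23]].
Characteristic polynomial det(A - λI) = λ^2 + 4λ + 13 = 0.
Eigenvalues λ = -2 ± 3i (complex conjugate pair).
For λ=-2+3i: an eigenvector is (1,1) - i(-3,-2) = (1 + 3i, 1 + 2i).
A real fundamental pair from Re and Im of e^((-2+3i)t)v: X_1 = e^(-2t)(cos(3t)·(1,1) + sin(3t)·(-3,-2)), X_2 = e^(-2t)(sin(3t)·(1,1) - cos(3t)·(-3,-2)).
General solution: K_1X_1 + K_2X_2.

u(t) = -3K_1e^(-2t)sin(3t) + K_1e^(-2t)cos(3t) + K_2e^(-2t)sin(3t) + 3K_2e^(-2t)cos(3t), v(t) = -2K_1e^(-2t)sin(3t) + K_1e^(-2t)cos(3t) + K_2e^(-2t)sin(3t) + 2K_2e^(-2t)cos(3t)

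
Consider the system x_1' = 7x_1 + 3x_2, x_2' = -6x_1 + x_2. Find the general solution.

Coefficient matrix A = [[7, 3], [-6, 1]].
Characteristic polynomial det(A - λI) = λ^2 - 8λ + 25 = 0.
Eigenvalues λ = 4 ± 3i (complex conjugate pair).
For λ=4+3i: an eigenvector is (1,-1) - i(0,-1) = (1, -1 + i).
A real fundamental pair from Re and Im of e^((4+3i)t)v: X_1 = e^(4t)(cos(3t)·(1,-1) + sin(3t)·(0,-1)), X_2 = e^(4t)(sin(3t)·(1,-1) - cos(3t)·(0,-1)).
General solution: K_1X_1 + K_2X_2.

x_1(t) = K_1e^(4t)cos(3t) + K_2e^(4t)sin(3t), x_2(t) = -K_1e^(4t)sin(3t) - K_1e^(4t)cos(3t) - K_2e^(4t)sin(3t) + K_2e^(4t)cos(3t)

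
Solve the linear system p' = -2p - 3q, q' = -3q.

Coefficient matrix A = [[-2, -3], [0, -3]].
Characteristic polynomial det(A - λI) = λ^2 + 5λ + 6 = 0.
Eigenvalues λ = -2, -3.
For λ=-2: (A-λI) row 1 is [0, -3], so an eigenvector is (-1, 0).
For λ=-3: (A-λI) row 1 is [1, -3], so an eigenvector is (3, 1).
General solution: K_1e^(-2t)(-1,0) + K_2e^(-3t)(3,1).

p(t) = -K_1e^(-2t) + 3K_2e^(-3t), q(t) = K_2e^(-3t)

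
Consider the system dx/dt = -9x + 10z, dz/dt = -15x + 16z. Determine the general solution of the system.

x(t) = -2C_1e^(6t) - C_2e^(t), z(t) = -3C_1e^(6t) - C_2e^(t)

Coefficient matrix A = [[-9, 10], [-15, 16]].
Characteristic polynomial det(A - λI) = λ^2 - 7λ + 6 = 0.
Eigenvalues λ = 6, 1.
For λ=6: (A-λI) row 1 is [-15, 10], so an eigenvector is (-2, -3).
For λ=1: (A-λI) row 1 is [-10, 10], so an eigenvector is (-1, -1).
General solution: C_1e^(6t)(-2,-3) + C_2e^(t)(-1,-1).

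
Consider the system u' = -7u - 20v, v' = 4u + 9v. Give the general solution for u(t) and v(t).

u(t) = 2K_1e^(t)sin(4t) - K_1e^(t)cos(4t) - K_2e^(t)sin(4t) - 2K_2e^(t)cos(4t), v(t) = -K_1e^(t)sin(4t) + K_2e^(t)cos(4t)

Coefficient matrix A = [[-7, -20], [4, 9]].
Characteristic polynomial det(A - λI) = λ^2 - 2λ + 17 = 0.
Eigenvalues λ = 1 ± 4i (complex conjugate pair).
For λ=1+4i: an eigenvector is (-1,0) - i(2,-1) = (-1 - 2i, 0 + i).
A real fundamental pair from Re and Im of e^((1+4i)t)v: X_1 = e^(t)(cos(4t)·(-1,0) + sin(4t)·(2,-1)), X_2 = e^(t)(sin(4t)·(-1,0) - cos(4t)·(2,-1)).
General solution: K_1X_1 + K_2X_2.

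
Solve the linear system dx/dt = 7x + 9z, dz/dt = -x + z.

Coefficient matrix A = [[7, 9], [-1, 1]].
Characteristic polynomial det(A - λI) = λ^2 - 8λ + 16 = 0.
Single eigenvalue λ = 4 with algebraic multiplicity 2.
Eigenvector v = (3,-1); generalized eigenvector w with (A-λI)w=v is (1,0).
General solution: e^(4t)[C_1·v + C_2·(t·v + w)].

x(t) = 3C_1e^(4t) + 3C_2te^(4t) + C_2e^(4t), z(t) = -C_1e^(4t) - C_2te^(4t)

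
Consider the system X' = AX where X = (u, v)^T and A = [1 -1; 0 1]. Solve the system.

u(t) = K_1e^(t) + K_2te^(t) - 3K_2e^(t), v(t) = -K_2e^(t)

Coefficient matrix A = [[1, -1], [0, 1]].
Characteristic polynomial det(A - λI) = λ^2 - 2λ + 1 = 0.
Single eigenvalue λ = 1 with algebraic multiplicity 2.
Eigenvector v = (1,0); generalized eigenvector w with (A-λI)w=v is (-3,-1).
General solution: e^(t)[K_1·v + K_2·(t·v + w)].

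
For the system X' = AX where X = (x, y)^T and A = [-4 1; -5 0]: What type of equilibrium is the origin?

stable spiral

A = [[-4,1],[-5,0]]; det(A-λI) = λ^2 + 4λ + 5.
λ = -2 ± i: negative real part.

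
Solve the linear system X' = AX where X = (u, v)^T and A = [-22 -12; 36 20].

Coefficient matrix A = [[-22, -12], [36, 20]].
Characteristic polynomial det(A - λI) = λ^2 + 2λ - 8 = 0.
Eigenvalues λ = 2, -4.
For λ=2: (A-λI) row 1 is [-24, -12], so an eigenvector is (-1, 2).
For λ=-4: (A-λI) row 1 is [-18, -12], so an eigenvector is (2, -3).
General solution: K_1e^(2t)(-1,2) + K_2e^(-4t)(2,-3).

u(t) = -K_1e^(2t) + 2K_2e^(-4t), v(t) = 2K_1e^(2t) - 3K_2e^(-4t)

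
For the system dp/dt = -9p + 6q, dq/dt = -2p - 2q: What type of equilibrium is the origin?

A = [[-9,6],[-2,-2]]; det(A-λI) = λ^2 + 11λ + 30.
λ = -5, -6: both negative.

stable node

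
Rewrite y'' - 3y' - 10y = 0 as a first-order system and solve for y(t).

Let x_1 = y, x_2 = y'. Then x_1' = x_2 and x_2' = 10x_1 + 3x_2.
A = [[0,1],[10,3]]; det(A-λI) = λ^2 - 3λ - 10.
Eigenvalues λ = -2, 5 with eigenvectors (1,-2), (1,5).

y(t) = K_1e^(-2t) + K_2e^(5t)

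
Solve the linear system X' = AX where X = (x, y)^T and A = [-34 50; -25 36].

x(t) = -c_1e^(t)sin(5t) + 3c_1e^(t)cos(5t) + 3c_2e^(t)sin(5t) + c_2e^(t)cos(5t), y(t) = -c_1e^(t)sin(5t) + 2c_1e^(t)cos(5t) + 2c_2e^(t)sin(5t) + c_2e^(t)cos(5t)

Coefficient matrix A = [[-34, 50], [-25, 36]].
Characteristic polynomial det(A - λI) = λ^2 - 2λ + 26 = 0.
Eigenvalues λ = 1 ± 5i (complex conjugate pair).
For λ=1+5i: an eigenvector is (3,2) - i(-1,-1) = (3 + i, 2 + i).
A real fundamental pair from Re and Im of e^((1+5i)t)v: X_1 = e^(t)(cos(5t)·(3,2) + sin(5t)·(-1,-1)), X_2 = e^(t)(sin(5t)·(3,2) - cos(5t)·(-1,-1)).
General solution: c_1X_1 + c_2X_2.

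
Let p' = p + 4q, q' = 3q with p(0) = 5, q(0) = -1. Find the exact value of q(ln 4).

-64

A = [[1,4],[0,3]]; eigenvalues λ = 3, 1.
Eigenvectors: (2,1) for λ=3, (1,0) for λ=1.
From the initial condition, c_1 = -1, c_2 = 7.
q(ln 4) = (-1)(4^3)(1) + (7)(4^1)(0) = -64.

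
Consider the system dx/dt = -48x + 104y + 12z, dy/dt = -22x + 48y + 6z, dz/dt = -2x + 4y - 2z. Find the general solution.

x(t) = -2K_1e^(-2t) + 2K_2e^(4t) + 5K_3e^(-4t), y(t) = -K_1e^(-2t) + K_2e^(4t) + 2K_3e^(-4t), z(t) = K_1e^(-2t) + K_3e^(-4t)

Coefficient matrix A = [[-48, 104, 12], [-22, 48, 6], [-2, 4, -2]].
det(A - λI) = 0 gives eigenvalues λ = -2, 4, -4.
For λ=-2: eigenvector (-2,-1,1).
For λ=4: eigenvector (2,1,0).
For λ=-4: eigenvector (5,2,1).
General solution: K_1e^(-2t)(-2,-1,1) + K_2e^(4t)(2,1,0) + K_3e^(-4t)(5,2,1).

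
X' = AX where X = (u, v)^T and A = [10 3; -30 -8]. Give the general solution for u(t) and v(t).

Coefficient matrix A = [[10, 3], [-30, -8]].
Characteristic polynomial det(A - λI) = λ^2 - 2λ + 10 = 0.
Eigenvalues λ = 1 ± 3i (complex conjugate pair).
For λ=1+3i: an eigenvector is (0,1) - i(1,-3) = (0 - i, 1 + 3i).
A real fundamental pair from Re and Im of e^((1+3i)t)v: X_1 = e^(t)(cos(3t)·(0,1) + sin(3t)·(1,-3)), X_2 = e^(t)(sin(3t)·(0,1) - cos(3t)·(1,-3)).
General solution: c_1X_1 + c_2X_2.

u(t) = c_1e^(t)sin(3t) - c_2e^(t)cos(3t), v(t) = -3c_1e^(t)sin(3t) + c_1e^(t)cos(3t) + c_2e^(t)sin(3t) + 3c_2e^(t)cos(3t)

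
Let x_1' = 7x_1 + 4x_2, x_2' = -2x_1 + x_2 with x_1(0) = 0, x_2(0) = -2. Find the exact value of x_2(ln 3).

378

A = [[7,4],[-2,1]]; eigenvalues λ = 5, 3.
Eigenvectors: (2,-1) for λ=5, (-1,1) for λ=3.
From the initial condition, c_1 = -2, c_2 = -4.
x_2(ln 3) = (-2)(3^5)(-1) + (-4)(3^3)(1) = 378.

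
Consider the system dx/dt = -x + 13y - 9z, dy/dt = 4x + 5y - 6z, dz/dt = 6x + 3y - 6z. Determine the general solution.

x(t) = -C_1e^(-3t) + C_2e^(-2t) + C_3e^(3t), y(t) = -4C_1e^(-3t) + 2C_2e^(-2t) + C_3e^(3t), z(t) = -6C_1e^(-3t) + 3C_2e^(-2t) + C_3e^(3t)

Coefficient matrix A = [[-1, 13, -9], [4, 5, -6], [6, 3, -6]].
det(A - λI) = 0 gives eigenvalues λ = -3, -2, 3.
For λ=-3: eigenvector (-1,-4,-6).
For λ=-2: eigenvector (1,2,3).
For λ=3: eigenvector (1,1,1).
General solution: C_1e^(-3t)(-1,-4,-6) + C_2e^(-2t)(1,2,3) + C_3e^(3t)(1,1,1).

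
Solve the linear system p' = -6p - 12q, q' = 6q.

p(t) = -c_1e^(-6t) + c_2e^(6t), q(t) = -c_2e^(6t)

Coefficient matrix A = [[-6, -12], [0, 6]].
Characteristic polynomial det(A - λI) = λ^2 - 36 = 0.
Eigenvalues λ = -6, 6.
For λ=-6: (A-λI) row 1 is [0, -12], so an eigenvector is (-1, 0).
For λ=6: (A-λI) row 1 is [-12, -12], so an eigenvector is (1, -1).
General solution: c_1e^(-6t)(-1,0) + c_2e^(6t)(1,-1).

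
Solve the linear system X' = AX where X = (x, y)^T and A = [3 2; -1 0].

x(t) = 2K_1e^(2t) - K_2e^(t), y(t) = -K_1e^(2t) + K_2e^(t)

Coefficient matrix A = [[3, 2], [-1, 0]].
Characteristic polynomial det(A - λI) = λ^2 - 3λ + 2 = 0.
Eigenvalues λ = 2, 1.
For λ=2: (A-λI) row 1 is [1, 2], so an eigenvector is (2, -1).
For λ=1: (A-λI) row 1 is [2, 2], so an eigenvector is (-1, 1).
General solution: K_1e^(2t)(2,-1) + K_2e^(t)(-1,1).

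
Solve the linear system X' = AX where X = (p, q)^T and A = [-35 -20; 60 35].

Coefficient matrix A = [[-35, -20], [60, 35]].
Characteristic polynomial det(A - λI) = λ^2 - 25 = 0.
Eigenvalues λ = -5, 5.
For λ=-5: (A-λI) row 1 is [-30, -20], so an eigenvector is (-2, 3).
For λ=5: (A-λI) row 1 is [-40, -20], so an eigenvector is (1, -2).
General solution: c_1e^(-5t)(-2,3) + c_2e^(5t)(1,-2).

p(t) = -2c_1e^(-5t) + c_2e^(5t), q(t) = 3c_1e^(-5t) - 2c_2e^(5t)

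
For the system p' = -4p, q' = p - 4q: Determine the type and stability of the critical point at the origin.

A = [[-4,0],[1,-4]]; det(A-λI) = λ^2 + 8λ + 16.
repeated λ = -4 with a single eigenvector.

stable improper node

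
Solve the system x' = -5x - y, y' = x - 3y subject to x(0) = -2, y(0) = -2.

Coefficient matrix A = [[-5, -1], [1, -3]].
Characteristic polynomial det(A - λI) = λ^2 + 8λ + 16 = 0.
Single eigenvalue λ = -4 with algebraic multiplicity 2.
Eigenvector v = (1,-1); generalized eigenvector w with (A-λI)w=v is (0,-1).
General solution: e^(-4t)[K_1·v + K_2·(t·v + w)].
Applying x(0)=-2, y(0)=-2 gives K_1=-2, K_2=4.

x(t) = 4te^(-4t) - 2e^(-4t), y(t) = -4te^(-4t) - 2e^(-4t)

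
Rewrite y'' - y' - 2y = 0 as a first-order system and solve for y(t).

Let x_1 = y, x_2 = y'. Then x_1' = x_2 and x_2' = 2x_1 + x_2.
A = [[0,1],[2,1]]; det(A-λI) = λ^2 - λ - 2.
Eigenvalues λ = 2, -1 with eigenvectors (1,2), (1,-1).

y(t) = C_1e^(2t) + C_2e^(-t)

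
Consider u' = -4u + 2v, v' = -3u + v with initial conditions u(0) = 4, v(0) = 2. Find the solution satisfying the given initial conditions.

Coefficient matrix A = [[-4, 2], [-3, 1]].
Characteristic polynomial det(A - λI) = λ^2 + 3λ + 2 = 0.
Eigenvalues λ = -1, -2.
For λ=-1: (A-λI) row 1 is [-3, 2], so an eigenvector is (2, 3).
For λ=-2: (A-λI) row 1 is [-2, 2], so an eigenvector is (-1, -1).
General solution: C_1e^(-t)(2,3) + C_2e^(-2t)(-1,-1).
Applying u(0)=4, v(0)=2 gives C_1=-2, C_2=-8.

u(t) = -4e^(-t) + 8e^(-2t), v(t) = -6e^(-t) + 8e^(-2t)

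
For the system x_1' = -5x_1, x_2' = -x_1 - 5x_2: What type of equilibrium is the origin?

stable improper node

A = [[-5,0],[-1,-5]]; det(A-λI) = λ^2 + 10λ + 25.
repeated λ = -5 with a single eigenvector.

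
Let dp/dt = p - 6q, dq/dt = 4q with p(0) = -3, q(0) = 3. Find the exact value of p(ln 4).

A = [[1,-6],[0,4]]; eigenvalues λ = 1, 4.
Eigenvectors: (-1,0) for λ=1, (-2,1) for λ=4.
From the initial condition, c_1 = -3, c_2 = 3.
p(ln 4) = (-3)(4^1)(-1) + (3)(4^4)(-2) = -1524.

-1524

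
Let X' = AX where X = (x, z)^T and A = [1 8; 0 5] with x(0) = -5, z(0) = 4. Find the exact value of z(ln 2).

128

A = [[1,8],[0,5]]; eigenvalues λ = 1, 5.
Eigenvectors: (1,0) for λ=1, (2,1) for λ=5.
From the initial condition, c_1 = -13, c_2 = 4.
z(ln 2) = (-13)(2^1)(0) + (4)(2^5)(1) = 128.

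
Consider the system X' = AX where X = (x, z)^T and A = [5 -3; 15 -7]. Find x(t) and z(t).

x(t) = K_1e^(-t)sin(3t) - K_2e^(-t)cos(3t), z(t) = 2K_1e^(-t)sin(3t) - K_1e^(-t)cos(3t) - K_2e^(-t)sin(3t) - 2K_2e^(-t)cos(3t)

Coefficient matrix A = [[5, -3], [15, -7]].
Characteristic polynomial det(A - λI) = λ^2 + 2λ + 10 = 0.
Eigenvalues λ = -1 ± 3i (complex conjugate pair).
For λ=-1+3i: an eigenvector is (0,-1) - i(1,2) = (0 - i, -1 - 2i).
A real fundamental pair from Re and Im of e^((-1+3i)t)v: X_1 = e^(-t)(cos(3t)·(0,-1) + sin(3t)·(1,2)), X_2 = e^(-t)(sin(3t)·(0,-1) - cos(3t)·(1,2)).
General solution: K_1X_1 + K_2X_2.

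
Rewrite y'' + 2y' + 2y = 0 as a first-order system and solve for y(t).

Let x_1 = y, x_2 = y'. Then x_1' = x_2 and x_2' = -2x_1 - 2x_2.
A = [[0,1],[-2,-2]]; det(A-λI) = λ^2 + 2λ + 2.
Eigenvalues λ = -1 ± i.

y(t) = c_1e^(-t)cos(t) + c_2e^(-t)sin(t)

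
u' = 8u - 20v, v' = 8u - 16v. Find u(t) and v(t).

u(t) = 2c_1e^(-4t)sin(4t) - c_1e^(-4t)cos(4t) - c_2e^(-4t)sin(4t) - 2c_2e^(-4t)cos(4t), v(t) = c_1e^(-4t)sin(4t) - c_1e^(-4t)cos(4t) - c_2e^(-4t)sin(4t) - c_2e^(-4t)cos(4t)

Coefficient matrix A = [[8, -20], [8, -16]].
Characteristic polynomial det(A - λI) = λ^2 + 8λ + 32 = 0.
Eigenvalues λ = -4 ± 4i (complex conjugate pair).
For λ=-4+4i: an eigenvector is (-1,-1) - i(2,1) = (-1 - 2i, -1 - i).
A real fundamental pair from Re and Im of e^((-4+4i)t)v: X_1 = e^(-4t)(cos(4t)·(-1,-1) + sin(4t)·(2,1)), X_2 = e^(-4t)(sin(4t)·(-1,-1) - cos(4t)·(2,1)).
General solution: c_1X_1 + c_2X_2.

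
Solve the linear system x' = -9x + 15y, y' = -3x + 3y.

Coefficient matrix A = [[-9, 15], [-3, 3]].
Characteristic polynomial det(A - λI) = λ^2 + 6λ + 18 = 0.
Eigenvalues λ = -3 ± 3i (complex conjugate pair).
For λ=-3+3i: an eigenvector is (-1,0) - i(2,1) = (-1 - 2i, 0 - i).
A real fundamental pair from Re and Im of e^((-3+3i)t)v: X_1 = e^(-3t)(cos(3t)·(-1,0) + sin(3t)·(2,1)), X_2 = e^(-3t)(sin(3t)·(-1,0) - cos(3t)·(2,1)).
General solution: c_1X_1 + c_2X_2.

x(t) = 2c_1e^(-3t)sin(3t) - c_1e^(-3t)cos(3t) - c_2e^(-3t)sin(3t) - 2c_2e^(-3t)cos(3t), y(t) = c_1e^(-3t)sin(3t) - c_2e^(-3t)cos(3t)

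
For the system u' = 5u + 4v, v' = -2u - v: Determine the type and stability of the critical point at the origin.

A = [[5,4],[-2,-1]]; det(A-λI) = λ^2 - 4λ + 3.
λ = 1, 3: both positive.

unstable node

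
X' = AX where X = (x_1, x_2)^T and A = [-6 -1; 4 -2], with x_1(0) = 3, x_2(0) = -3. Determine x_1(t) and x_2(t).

Coefficient matrix A = [[-6, -1], [4, -2]].
Characteristic polynomial det(A - λI) = λ^2 + 8λ + 16 = 0.
Single eigenvalue λ = -4 with algebraic multiplicity 2.
Eigenvector v = (1,-2); generalized eigenvector w with (A-λI)w=v is (0,-1).
General solution: e^(-4t)[K_1·v + K_2·(t·v + w)].
Applying x_1(0)=3, x_2(0)=-3 gives K_1=3, K_2=-3.

x_1(t) = -3te^(-4t) + 3e^(-4t), x_2(t) = 6te^(-4t) - 3e^(-4t)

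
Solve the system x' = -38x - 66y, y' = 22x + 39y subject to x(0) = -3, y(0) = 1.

Coefficient matrix A = [[-38, -66], [22, 39]].
Characteristic polynomial det(A - λI) = λ^2 - λ - 30 = 0.
Eigenvalues λ = 6, -5.
For λ=6: (A-λI) row 1 is [-44, -66], so an eigenvector is (-3, 2).
For λ=-5: (A-λI) row 1 is [-33, -66], so an eigenvector is (-2, 1).
General solution: C_1e^(6t)(-3,2) + C_2e^(-5t)(-2,1).
Applying x(0)=-3, y(0)=1 gives C_1=-1, C_2=3.

x(t) = 3e^(6t) - 6e^(-5t), y(t) = -2e^(6t) + 3e^(-5t)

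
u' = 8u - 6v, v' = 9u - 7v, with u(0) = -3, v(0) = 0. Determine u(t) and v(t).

Coefficient matrix A = [[8, -6], [9, -7]].
Characteristic polynomial det(A - λI) = λ^2 - λ - 2 = 0.
Eigenvalues λ = 2, -1.
For λ=2: (A-λI) row 1 is [6, -6], so an eigenvector is (-1, -1).
For λ=-1: (A-λI) row 1 is [9, -6], so an eigenvector is (2, 3).
General solution: K_1e^(2t)(-1,-1) + K_2e^(-t)(2,3).
Applying u(0)=-3, v(0)=0 gives K_1=9, K_2=3.

u(t) = -9e^(2t) + 6e^(-t), v(t) = -9e^(2t) + 9e^(-t)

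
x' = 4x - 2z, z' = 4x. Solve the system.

x(t) = c_1e^(2t)sin(2t) - c_2e^(2t)cos(2t), z(t) = c_1e^(2t)sin(2t) - c_1e^(2t)cos(2t) - c_2e^(2t)sin(2t) - c_2e^(2t)cos(2t)

Coefficient matrix A = [[4, -2], [4, 0]].
Characteristic polynomial det(A - λI) = λ^2 - 4λ + 8 = 0.
Eigenvalues λ = 2 ± 2i (complex conjugate pair).
For λ=2+2i: an eigenvector is (0,-1) - i(1,1) = (0 - i, -1 - i).
A real fundamental pair from Re and Im of e^((2+2i)t)v: X_1 = e^(2t)(cos(2t)·(0,-1) + sin(2t)·(1,1)), X_2 = e^(2t)(sin(2t)·(0,-1) - cos(2t)·(1,1)).
General solution: c_1X_1 + c_2X_2.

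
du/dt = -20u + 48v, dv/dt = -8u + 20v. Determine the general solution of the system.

u(t) = -3C_1e^(-4t) - 2C_2e^(4t), v(t) = -C_1e^(-4t) - C_2e^(4t)

Coefficient matrix A = [[-20, 48], [-8, 20]].
Characteristic polynomial det(A - λI) = λ^2 - 16 = 0.
Eigenvalues λ = -4, 4.
For λ=-4: (A-λI) row 1 is [-16, 48], so an eigenvector is (-3, -1).
For λ=4: (A-λI) row 1 is [-24, 48], so an eigenvector is (-2, -1).
General solution: C_1e^(-4t)(-3,-1) + C_2e^(4t)(-2,-1).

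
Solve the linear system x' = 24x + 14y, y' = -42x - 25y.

x(t) = 2C_1e^(3t) - C_2e^(-4t), y(t) = -3C_1e^(3t) + 2C_2e^(-4t)

Coefficient matrix A = [[24, 14], [-42, -25]].
Characteristic polynomial det(A - λI) = λ^2 + λ - 12 = 0.
Eigenvalues λ = 3, -4.
For λ=3: (A-λI) row 1 is [21, 14], so an eigenvector is (2, -3).
For λ=-4: (A-λI) row 1 is [28, 14], so an eigenvector is (-1, 2).
General solution: C_1e^(3t)(2,-3) + C_2e^(-4t)(-1,2).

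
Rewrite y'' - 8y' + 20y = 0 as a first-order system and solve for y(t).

y(t) = c_1e^(4t)cos(2t) + c_2e^(4t)sin(2t)

Let x_1 = y, x_2 = y'. Then x_1' = x_2 and x_2' = -20x_1 + 8x_2.
A = [[0,1],[-20,8]]; det(A-λI) = λ^2 - 8λ + 20.
Eigenvalues λ = 4 ± 2i.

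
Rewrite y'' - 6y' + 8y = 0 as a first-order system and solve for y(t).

Let x_1 = y, x_2 = y'. Then x_1' = x_2 and x_2' = -8x_1 + 6x_2.
A = [[0,1],[-8,6]]; det(A-λI) = λ^2 - 6λ + 8.
Eigenvalues λ = 4, 2 with eigenvectors (1,4), (1,2).

y(t) = K_1e^(4t) + K_2e^(2t)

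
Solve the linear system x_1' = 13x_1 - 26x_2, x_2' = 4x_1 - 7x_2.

Coefficient matrix A = [[13, -26], [4, -7]].
Characteristic polynomial det(A - λI) = λ^2 - 6λ + 13 = 0.
Eigenvalues λ = 3 ± 2i (complex conjugate pair).
For λ=3+2i: an eigenvector is (3,1) - i(2,1) = (3 - 2i, 1 - i).
A real fundamental pair from Re and Im of e^((3+2i)t)v: X_1 = e^(3t)(cos(2t)·(3,1) + sin(2t)·(2,1)), X_2 = e^(3t)(sin(2t)·(3,1) - cos(2t)·(2,1)).
General solution: c_1X_1 + c_2X_2.

x_1(t) = 2c_1e^(3t)sin(2t) + 3c_1e^(3t)cos(2t) + 3c_2e^(3t)sin(2t) - 2c_2e^(3t)cos(2t), x_2(t) = c_1e^(3t)sin(2t) + c_1e^(3t)cos(2t) + c_2e^(3t)sin(2t) - c_2e^(3t)cos(2t)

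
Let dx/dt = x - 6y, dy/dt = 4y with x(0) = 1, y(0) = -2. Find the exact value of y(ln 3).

A = [[1,-6],[0,4]]; eigenvalues λ = 1, 4.
Eigenvectors: (-1,0) for λ=1, (-2,1) for λ=4.
From the initial condition, c_1 = 3, c_2 = -2.
y(ln 3) = (3)(3^1)(0) + (-2)(3^4)(1) = -162.

-162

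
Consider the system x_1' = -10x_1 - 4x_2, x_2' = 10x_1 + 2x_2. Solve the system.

Coefficient matrix A = [[-10, -4], [10, 2]].
Characteristic polynomial det(A - λI) = λ^2 + 8λ + 20 = 0.
Eigenvalues λ = -4 ± 2i (complex conjugate pair).
For λ=-4+2i: an eigenvector is (-1,1) - i(1,-2) = (-1 - i, 1 + 2i).
A real fundamental pair from Re and Im of e^((-4+2i)t)v: X_1 = e^(-4t)(cos(2t)·(-1,1) + sin(2t)·(1,-2)), X_2 = e^(-4t)(sin(2t)·(-1,1) - cos(2t)·(1,-2)).
General solution: c_1X_1 + c_2X_2.

x_1(t) = c_1e^(-4t)sin(2t) - c_1e^(-4t)cos(2t) - c_2e^(-4t)sin(2t) - c_2e^(-4t)cos(2t), x_2(t) = -2c_1e^(-4t)sin(2t) + c_1e^(-4t)cos(2t) + c_2e^(-4t)sin(2t) + 2c_2e^(-4t)cos(2t)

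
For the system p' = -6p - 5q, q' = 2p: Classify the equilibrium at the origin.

A = [[-6,-5],[2,0]]; det(A-λI) = λ^2 + 6λ + 10.
λ = -3 ± i: negative real part.

stable spiral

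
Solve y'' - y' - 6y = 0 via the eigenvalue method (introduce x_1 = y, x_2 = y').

y(t) = K_1e^(3t) + K_2e^(-2t)

Let x_1 = y, x_2 = y'. Then x_1' = x_2 and x_2' = 6x_1 + x_2.
A = [[0,1],[6,1]]; det(A-λI) = λ^2 - λ - 6.
Eigenvalues λ = 3, -2 with eigenvectors (1,3), (1,-2).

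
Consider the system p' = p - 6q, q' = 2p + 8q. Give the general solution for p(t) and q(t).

Coefficient matrix A = [[1, -6], [2, 8]].
Characteristic polynomial det(A - λI) = λ^2 - 9λ + 20 = 0.
Eigenvalues λ = 4, 5.
For λ=4: (A-λI) row 1 is [-3, -6], so an eigenvector is (2, -1).
For λ=5: (A-λI) row 1 is [-4, -6], so an eigenvector is (-3, 2).
General solution: K_1e^(4t)(2,-1) + K_2e^(5t)(-3,2).

p(t) = 2K_1e^(4t) - 3K_2e^(5t), q(t) = -K_1e^(4t) + 2K_2e^(5t)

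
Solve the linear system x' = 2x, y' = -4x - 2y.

Coefficient matrix A = [[2, 0], [-4, -2]].
Characteristic polynomial det(A - λI) = λ^2 - 4 = 0.
Eigenvalues λ = 2, -2.
For λ=2: (A-λI) row 2 is [-4, -4], so an eigenvector is (1, -1).
For λ=-2: (A-λI) row 1 is [4, 0], so an eigenvector is (0, 1).
General solution: c_1e^(2t)(1,-1) + c_2e^(-2t)(0,1).

x(t) = c_1e^(2t), y(t) = -c_1e^(2t) + c_2e^(-2t)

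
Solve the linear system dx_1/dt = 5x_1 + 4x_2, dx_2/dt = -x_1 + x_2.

x_1(t) = -2K_1e^(3t) - 2K_2te^(3t) - K_2e^(3t), x_2(t) = K_1e^(3t) + K_2te^(3t)

Coefficient matrix A = [[5, 4], [-1, 1]].
Characteristic polynomial det(A - λI) = λ^2 - 6λ + 9 = 0.
Single eigenvalue λ = 3 with algebraic multiplicity 2.
Eigenvector v = (-2,1); generalized eigenvector w with (A-λI)w=v is (-1,0).
General solution: e^(3t)[K_1·v + K_2·(t·v + w)].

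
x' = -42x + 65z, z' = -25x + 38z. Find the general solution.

Coefficient matrix A = [[-42, 65], [-25, 38]].
Characteristic polynomial det(A - λI) = λ^2 + 4λ + 29 = 0.
Eigenvalues λ = -2 ± 5i (complex conjugate pair).
For λ=-2+5i: an eigenvector is (-3,-2) - i(-2,-1) = (-3 + 2i, -2 + i).
A real fundamental pair from Re and Im of e^((-2+5i)t)v: X_1 = e^(-2t)(cos(5t)·(-3,-2) + sin(5t)·(-2,-1)), X_2 = e^(-2t)(sin(5t)·(-3,-2) - cos(5t)·(-2,-1)).
General solution: C_1X_1 + C_2X_2.

x(t) = -2C_1e^(-2t)sin(5t) - 3C_1e^(-2t)cos(5t) - 3C_2e^(-2t)sin(5t) + 2C_2e^(-2t)cos(5t), z(t) = -C_1e^(-2t)sin(5t) - 2C_1e^(-2t)cos(5t) - 2C_2e^(-2t)sin(5t) + C_2e^(-2t)cos(5t)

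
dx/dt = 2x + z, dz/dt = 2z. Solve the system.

x(t) = c_1e^(2t) + c_2te^(2t) + 2c_2e^(2t), z(t) = c_2e^(2t)

Coefficient matrix A = [[2, 1], [0, 2]].
Characteristic polynomial det(A - λI) = λ^2 - 4λ + 4 = 0.
Single eigenvalue λ = 2 with algebraic multiplicity 2.
Eigenvector v = (1,0); generalized eigenvector w with (A-λI)w=v is (2,1).
General solution: e^(2t)[c_1·v + c_2·(t·v + w)].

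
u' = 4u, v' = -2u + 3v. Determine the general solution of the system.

u(t) = -K_1e^(4t), v(t) = 2K_1e^(4t) + K_2e^(3t)

Coefficient matrix A = [[4, 0], [-2, 3]].
Characteristic polynomial det(A - λI) = λ^2 - 7λ + 12 = 0.
Eigenvalues λ = 4, 3.
For λ=4: (A-λI) row 2 is [-2, -1], so an eigenvector is (-1, 2).
For λ=3: (A-λI) row 1 is [1, 0], so an eigenvector is (0, 1).
General solution: K_1e^(4t)(-1,2) + K_2e^(3t)(0,1).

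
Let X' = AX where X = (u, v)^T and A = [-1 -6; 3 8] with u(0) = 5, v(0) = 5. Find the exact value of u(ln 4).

A = [[-1,-6],[3,8]]; eigenvalues λ = 2, 5.
Eigenvectors: (-2,1) for λ=2, (1,-1) for λ=5.
From the initial condition, c_1 = -10, c_2 = -15.
u(ln 4) = (-10)(4^2)(-2) + (-15)(4^5)(1) = -15040.

-15040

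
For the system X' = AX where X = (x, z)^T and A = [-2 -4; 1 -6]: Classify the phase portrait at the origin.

A = [[-2,-4],[1,-6]]; det(A-λI) = λ^2 + 8λ + 16.
repeated λ = -4 with a single eigenvector.

stable improper node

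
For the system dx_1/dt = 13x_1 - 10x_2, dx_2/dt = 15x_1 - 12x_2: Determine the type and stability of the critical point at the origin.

A = [[13,-10],[15,-12]]; det(A-λI) = λ^2 - λ - 6.
λ = 3, -2: opposite signs.

saddle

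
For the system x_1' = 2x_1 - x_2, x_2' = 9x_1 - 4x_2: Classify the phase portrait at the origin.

A = [[2,-1],[9,-4]]; det(A-λI) = λ^2 + 2λ + 1.
repeated λ = -1 with a single eigenvector.

stable improper node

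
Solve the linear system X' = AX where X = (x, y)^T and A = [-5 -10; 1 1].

x(t) = C_1e^(-2t)sin(t) + 3C_1e^(-2t)cos(t) + 3C_2e^(-2t)sin(t) - C_2e^(-2t)cos(t), y(t) = -C_1e^(-2t)cos(t) - C_2e^(-2t)sin(t)

Coefficient matrix A = [[-5, -10], [1, 1]].
Characteristic polynomial det(A - λI) = λ^2 + 4λ + 5 = 0.
Eigenvalues λ = -2 ± i (complex conjugate pair).
For λ=-2+i: an eigenvector is (3,-1) - i(1,0) = (3 - i, -1).
A real fundamental pair from Re and Im of e^((-2+i)t)v: X_1 = e^(-2t)(cos(t)·(3,-1) + sin(t)·(1,0)), X_2 = e^(-2t)(sin(t)·(3,-1) - cos(t)·(1,0)).
General solution: C_1X_1 + C_2X_2.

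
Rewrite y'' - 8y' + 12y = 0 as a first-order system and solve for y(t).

Let x_1 = y, x_2 = y'. Then x_1' = x_2 and x_2' = -12x_1 + 8x_2.
A = [[0,1],[-12,8]]; det(A-λI) = λ^2 - 8λ + 12.
Eigenvalues λ = 2, 6 with eigenvectors (1,2), (1,6).

y(t) = C_1e^(2t) + C_2e^(6t)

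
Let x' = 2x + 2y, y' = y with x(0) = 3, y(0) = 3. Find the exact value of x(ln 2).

24

A = [[2,2],[0,1]]; eigenvalues λ = 1, 2.
Eigenvectors: (-2,1) for λ=1, (-1,0) for λ=2.
From the initial condition, c_1 = 3, c_2 = -9.
x(ln 2) = (3)(2^1)(-2) + (-9)(2^2)(-1) = 24.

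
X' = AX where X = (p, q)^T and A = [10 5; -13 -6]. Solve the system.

p(t) = -2c_1e^(2t)sin(t) + c_1e^(2t)cos(t) + c_2e^(2t)sin(t) + 2c_2e^(2t)cos(t), q(t) = 3c_1e^(2t)sin(t) - 2c_1e^(2t)cos(t) - 2c_2e^(2t)sin(t) - 3c_2e^(2t)cos(t)

Coefficient matrix A = [[10, 5], [-13, -6]].
Characteristic polynomial det(A - λI) = λ^2 - 4λ + 5 = 0.
Eigenvalues λ = 2 ± i (complex conjugate pair).
For λ=2+i: an eigenvector is (1,-2) - i(-2,3) = (1 + 2i, -2 - 3i).
A real fundamental pair from Re and Im of e^((2+i)t)v: X_1 = e^(2t)(cos(t)·(1,-2) + sin(t)·(-2,3)), X_2 = e^(2t)(sin(t)·(1,-2) - cos(t)·(-2,3)).
General solution: c_1X_1 + c_2X_2.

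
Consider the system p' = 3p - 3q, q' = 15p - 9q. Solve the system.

Coefficient matrix A = [[3, -3], [15, -9]].
Characteristic polynomial det(A - λI) = λ^2 + 6λ + 18 = 0.
Eigenvalues λ = -3 ± 3i (complex conjugate pair).
For λ=-3+3i: an eigenvector is (0,1) - i(-1,-2) = (0 + i, 1 + 2i).
A real fundamental pair from Re and Im of e^((-3+3i)t)v: X_1 = e^(-3t)(cos(3t)·(0,1) + sin(3t)·(-1,-2)), X_2 = e^(-3t)(sin(3t)·(0,1) - cos(3t)·(-1,-2)).
General solution: K_1X_1 + K_2X_2.

p(t) = -K_1e^(-3t)sin(3t) + K_2e^(-3t)cos(3t), q(t) = -2K_1e^(-3t)sin(3t) + K_1e^(-3t)cos(3t) + K_2e^(-3t)sin(3t) + 2K_2e^(-3t)cos(3t)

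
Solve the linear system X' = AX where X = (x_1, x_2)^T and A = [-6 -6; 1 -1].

x_1(t) = -3C_1e^(-4t) - 2C_2e^(-3t), x_2(t) = C_1e^(-4t) + C_2e^(-3t)

Coefficient matrix A = [[-6, -6], [1, -1]].
Characteristic polynomial det(A - λI) = λ^2 + 7λ + 12 = 0.
Eigenvalues λ = -4, -3.
For λ=-4: (A-λI) row 1 is [-2, -6], so an eigenvector is (-3, 1).
For λ=-3: (A-λI) row 1 is [-3, -6], so an eigenvector is (-2, 1).
General solution: C_1e^(-4t)(-3,1) + C_2e^(-3t)(-2,1).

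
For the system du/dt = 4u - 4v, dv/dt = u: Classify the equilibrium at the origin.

unstable improper node

A = [[4,-4],[1,0]]; det(A-λI) = λ^2 - 4λ + 4.
repeated λ = 2 with a single eigenvector.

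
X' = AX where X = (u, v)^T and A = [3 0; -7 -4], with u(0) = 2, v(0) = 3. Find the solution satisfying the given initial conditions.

Coefficient matrix A = [[3, 0], [-7, -4]].
Characteristic polynomial det(A - λI) = λ^2 + λ - 12 = 0.
Eigenvalues λ = -4, 3.
For λ=-4: (A-λI) row 1 is [7, 0], so an eigenvector is (0, -1).
For λ=3: (A-λI) row 2 is [-7, -7], so an eigenvector is (1, -1).
General solution: K_1e^(-4t)(0,-1) + K_2e^(3t)(1,-1).
Applying u(0)=2, v(0)=3 gives K_1=-5, K_2=2.

u(t) = 2e^(3t), v(t) = -2e^(3t) + 5e^(-4t)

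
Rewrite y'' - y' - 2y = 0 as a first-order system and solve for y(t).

Let x_1 = y, x_2 = y'. Then x_1' = x_2 and x_2' = 2x_1 + x_2.
A = [[0,1],[2,1]]; det(A-λI) = λ^2 - λ - 2.
Eigenvalues λ = 2, -1 with eigenvectors (1,2), (1,-1).

y(t) = K_1e^(2t) + K_2e^(-t)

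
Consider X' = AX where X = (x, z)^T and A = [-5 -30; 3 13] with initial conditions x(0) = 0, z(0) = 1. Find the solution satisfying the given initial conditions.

Coefficient matrix A = [[-5, -30], [3, 13]].
Characteristic polynomial det(A - λI) = λ^2 - 8λ + 25 = 0.
Eigenvalues λ = 4 ± 3i (complex conjugate pair).
For λ=4+3i: an eigenvector is (3,-1) - i(1,0) = (3 - i, -1).
A real fundamental pair from Re and Im of e^((4+3i)t)v: X_1 = e^(4t)(cos(3t)·(3,-1) + sin(3t)·(1,0)), X_2 = e^(4t)(sin(3t)·(3,-1) - cos(3t)·(1,0)).
General solution: C_1X_1 + C_2X_2.
Applying x(0)=0, z(0)=1 gives C_1=-1, C_2=-3.

x(t) = -10e^(4t)sin(3t), z(t) = 3e^(4t)sin(3t) + e^(4t)cos(3t)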